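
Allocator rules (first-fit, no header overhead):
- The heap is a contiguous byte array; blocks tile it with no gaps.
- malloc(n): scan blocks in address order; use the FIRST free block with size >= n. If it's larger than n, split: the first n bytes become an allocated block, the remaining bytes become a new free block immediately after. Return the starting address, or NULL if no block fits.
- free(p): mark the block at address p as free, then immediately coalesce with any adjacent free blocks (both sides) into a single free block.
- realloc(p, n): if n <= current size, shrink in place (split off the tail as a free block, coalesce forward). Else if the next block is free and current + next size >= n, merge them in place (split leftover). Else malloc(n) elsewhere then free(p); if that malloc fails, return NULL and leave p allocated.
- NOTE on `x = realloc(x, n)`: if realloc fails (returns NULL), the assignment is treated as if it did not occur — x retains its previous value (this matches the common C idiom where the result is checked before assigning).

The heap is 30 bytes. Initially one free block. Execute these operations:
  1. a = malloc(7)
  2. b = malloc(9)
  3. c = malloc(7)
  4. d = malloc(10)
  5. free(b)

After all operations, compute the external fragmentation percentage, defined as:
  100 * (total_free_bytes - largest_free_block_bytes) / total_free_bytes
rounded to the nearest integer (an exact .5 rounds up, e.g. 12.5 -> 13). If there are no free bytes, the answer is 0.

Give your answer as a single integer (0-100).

Op 1: a = malloc(7) -> a = 0; heap: [0-6 ALLOC][7-29 FREE]
Op 2: b = malloc(9) -> b = 7; heap: [0-6 ALLOC][7-15 ALLOC][16-29 FREE]
Op 3: c = malloc(7) -> c = 16; heap: [0-6 ALLOC][7-15 ALLOC][16-22 ALLOC][23-29 FREE]
Op 4: d = malloc(10) -> d = NULL; heap: [0-6 ALLOC][7-15 ALLOC][16-22 ALLOC][23-29 FREE]
Op 5: free(b) -> (freed b); heap: [0-6 ALLOC][7-15 FREE][16-22 ALLOC][23-29 FREE]
Free blocks: [9 7] total_free=16 largest=9 -> 100*(16-9)/16 = 700/16 = 43.75 -> rounds to 44

Answer: 44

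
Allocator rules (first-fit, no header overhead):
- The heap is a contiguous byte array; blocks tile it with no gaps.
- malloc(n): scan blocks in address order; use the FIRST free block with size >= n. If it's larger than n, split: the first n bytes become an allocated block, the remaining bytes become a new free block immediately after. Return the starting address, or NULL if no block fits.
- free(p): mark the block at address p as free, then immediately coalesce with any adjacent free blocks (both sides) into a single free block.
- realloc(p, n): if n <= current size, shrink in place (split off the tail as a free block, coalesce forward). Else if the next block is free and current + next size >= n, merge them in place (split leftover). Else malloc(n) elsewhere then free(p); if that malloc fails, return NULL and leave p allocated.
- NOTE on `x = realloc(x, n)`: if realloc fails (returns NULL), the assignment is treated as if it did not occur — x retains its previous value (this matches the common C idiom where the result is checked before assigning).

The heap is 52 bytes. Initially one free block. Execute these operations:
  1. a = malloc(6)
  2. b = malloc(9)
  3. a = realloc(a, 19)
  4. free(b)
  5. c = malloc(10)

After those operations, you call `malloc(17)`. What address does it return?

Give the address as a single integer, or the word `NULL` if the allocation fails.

Answer: 34

Derivation:
Op 1: a = malloc(6) -> a = 0; heap: [0-5 ALLOC][6-51 FREE]
Op 2: b = malloc(9) -> b = 6; heap: [0-5 ALLOC][6-14 ALLOC][15-51 FREE]
Op 3: a = realloc(a, 19) -> a = 15; heap: [0-5 FREE][6-14 ALLOC][15-33 ALLOC][34-51 FREE]
Op 4: free(b) -> (freed b); heap: [0-14 FREE][15-33 ALLOC][34-51 FREE]
Op 5: c = malloc(10) -> c = 0; heap: [0-9 ALLOC][10-14 FREE][15-33 ALLOC][34-51 FREE]
malloc(17): first-fit scan over [0-9 ALLOC][10-14 FREE][15-33 ALLOC][34-51 FREE] -> 34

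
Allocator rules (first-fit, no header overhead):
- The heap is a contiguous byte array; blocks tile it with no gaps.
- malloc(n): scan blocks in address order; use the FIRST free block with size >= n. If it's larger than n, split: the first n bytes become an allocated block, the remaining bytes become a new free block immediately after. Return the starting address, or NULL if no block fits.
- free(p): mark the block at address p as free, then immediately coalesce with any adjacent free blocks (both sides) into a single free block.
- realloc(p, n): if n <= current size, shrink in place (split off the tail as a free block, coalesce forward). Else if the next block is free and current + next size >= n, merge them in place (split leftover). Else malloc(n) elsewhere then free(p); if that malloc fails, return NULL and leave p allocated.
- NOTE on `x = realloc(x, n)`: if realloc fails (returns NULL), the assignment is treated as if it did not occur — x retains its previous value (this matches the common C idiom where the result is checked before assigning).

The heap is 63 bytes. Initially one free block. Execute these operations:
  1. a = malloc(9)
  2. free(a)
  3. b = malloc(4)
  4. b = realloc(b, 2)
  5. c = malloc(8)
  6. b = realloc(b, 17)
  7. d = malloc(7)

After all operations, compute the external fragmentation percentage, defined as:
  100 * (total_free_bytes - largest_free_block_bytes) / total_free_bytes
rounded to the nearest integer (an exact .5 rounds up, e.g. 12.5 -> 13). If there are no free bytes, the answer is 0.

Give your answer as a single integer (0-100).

Op 1: a = malloc(9) -> a = 0; heap: [0-8 ALLOC][9-62 FREE]
Op 2: free(a) -> (freed a); heap: [0-62 FREE]
Op 3: b = malloc(4) -> b = 0; heap: [0-3 ALLOC][4-62 FREE]
Op 4: b = realloc(b, 2) -> b = 0; heap: [0-1 ALLOC][2-62 FREE]
Op 5: c = malloc(8) -> c = 2; heap: [0-1 ALLOC][2-9 ALLOC][10-62 FREE]
Op 6: b = realloc(b, 17) -> b = 10; heap: [0-1 FREE][2-9 ALLOC][10-26 ALLOC][27-62 FREE]
Op 7: d = malloc(7) -> d = 27; heap: [0-1 FREE][2-9 ALLOC][10-26 ALLOC][27-33 ALLOC][34-62 FREE]
Free blocks: [2 29] total_free=31 largest=29 -> 100*(31-29)/31 = 200/31 ≈ 6.452 -> rounds to 6

Answer: 6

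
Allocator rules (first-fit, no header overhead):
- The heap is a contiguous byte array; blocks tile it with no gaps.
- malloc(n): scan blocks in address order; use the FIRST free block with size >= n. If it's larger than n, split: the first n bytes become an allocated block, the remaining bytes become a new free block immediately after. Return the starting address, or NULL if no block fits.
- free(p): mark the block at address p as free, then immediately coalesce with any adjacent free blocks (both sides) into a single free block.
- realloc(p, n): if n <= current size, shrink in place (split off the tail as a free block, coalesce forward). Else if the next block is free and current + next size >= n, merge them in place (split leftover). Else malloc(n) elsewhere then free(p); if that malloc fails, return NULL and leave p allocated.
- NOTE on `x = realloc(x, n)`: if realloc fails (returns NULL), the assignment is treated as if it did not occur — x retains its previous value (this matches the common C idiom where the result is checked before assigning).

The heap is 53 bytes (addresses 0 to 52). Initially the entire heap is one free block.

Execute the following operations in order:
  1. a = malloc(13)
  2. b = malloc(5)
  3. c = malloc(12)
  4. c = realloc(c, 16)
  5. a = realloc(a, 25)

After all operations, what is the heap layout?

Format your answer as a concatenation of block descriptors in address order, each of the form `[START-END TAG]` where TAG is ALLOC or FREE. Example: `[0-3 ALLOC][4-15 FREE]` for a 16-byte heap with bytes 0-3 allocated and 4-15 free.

Op 1: a = malloc(13) -> a = 0; heap: [0-12 ALLOC][13-52 FREE]
Op 2: b = malloc(5) -> b = 13; heap: [0-12 ALLOC][13-17 ALLOC][18-52 FREE]
Op 3: c = malloc(12) -> c = 18; heap: [0-12 ALLOC][13-17 ALLOC][18-29 ALLOC][30-52 FREE]
Op 4: c = realloc(c, 16) -> c = 18; heap: [0-12 ALLOC][13-17 ALLOC][18-33 ALLOC][34-52 FREE]
Op 5: a = realloc(a, 25) -> NULL (a unchanged); heap: [0-12 ALLOC][13-17 ALLOC][18-33 ALLOC][34-52 FREE]

Answer: [0-12 ALLOC][13-17 ALLOC][18-33 ALLOC][34-52 FREE]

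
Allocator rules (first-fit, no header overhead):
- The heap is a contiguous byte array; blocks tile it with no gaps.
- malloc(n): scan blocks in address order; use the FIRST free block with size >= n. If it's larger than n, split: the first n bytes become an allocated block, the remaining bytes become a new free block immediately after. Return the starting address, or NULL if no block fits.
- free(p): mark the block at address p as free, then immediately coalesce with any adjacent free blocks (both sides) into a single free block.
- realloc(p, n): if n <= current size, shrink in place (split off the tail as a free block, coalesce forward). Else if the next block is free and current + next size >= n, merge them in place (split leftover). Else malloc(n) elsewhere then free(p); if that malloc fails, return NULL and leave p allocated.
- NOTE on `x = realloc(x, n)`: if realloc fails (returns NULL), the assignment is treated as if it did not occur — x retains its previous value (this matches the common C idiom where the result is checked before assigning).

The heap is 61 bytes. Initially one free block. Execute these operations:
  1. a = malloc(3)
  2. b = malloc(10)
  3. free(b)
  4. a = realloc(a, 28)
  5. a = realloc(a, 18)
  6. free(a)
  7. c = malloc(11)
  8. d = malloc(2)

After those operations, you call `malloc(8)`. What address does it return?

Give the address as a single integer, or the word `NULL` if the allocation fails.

Op 1: a = malloc(3) -> a = 0; heap: [0-2 ALLOC][3-60 FREE]
Op 2: b = malloc(10) -> b = 3; heap: [0-2 ALLOC][3-12 ALLOC][13-60 FREE]
Op 3: free(b) -> (freed b); heap: [0-2 ALLOC][3-60 FREE]
Op 4: a = realloc(a, 28) -> a = 0; heap: [0-27 ALLOC][28-60 FREE]
Op 5: a = realloc(a, 18) -> a = 0; heap: [0-17 ALLOC][18-60 FREE]
Op 6: free(a) -> (freed a); heap: [0-60 FREE]
Op 7: c = malloc(11) -> c = 0; heap: [0-10 ALLOC][11-60 FREE]
Op 8: d = malloc(2) -> d = 11; heap: [0-10 ALLOC][11-12 ALLOC][13-60 FREE]
malloc(8): first-fit scan over [0-10 ALLOC][11-12 ALLOC][13-60 FREE] -> 13

Answer: 13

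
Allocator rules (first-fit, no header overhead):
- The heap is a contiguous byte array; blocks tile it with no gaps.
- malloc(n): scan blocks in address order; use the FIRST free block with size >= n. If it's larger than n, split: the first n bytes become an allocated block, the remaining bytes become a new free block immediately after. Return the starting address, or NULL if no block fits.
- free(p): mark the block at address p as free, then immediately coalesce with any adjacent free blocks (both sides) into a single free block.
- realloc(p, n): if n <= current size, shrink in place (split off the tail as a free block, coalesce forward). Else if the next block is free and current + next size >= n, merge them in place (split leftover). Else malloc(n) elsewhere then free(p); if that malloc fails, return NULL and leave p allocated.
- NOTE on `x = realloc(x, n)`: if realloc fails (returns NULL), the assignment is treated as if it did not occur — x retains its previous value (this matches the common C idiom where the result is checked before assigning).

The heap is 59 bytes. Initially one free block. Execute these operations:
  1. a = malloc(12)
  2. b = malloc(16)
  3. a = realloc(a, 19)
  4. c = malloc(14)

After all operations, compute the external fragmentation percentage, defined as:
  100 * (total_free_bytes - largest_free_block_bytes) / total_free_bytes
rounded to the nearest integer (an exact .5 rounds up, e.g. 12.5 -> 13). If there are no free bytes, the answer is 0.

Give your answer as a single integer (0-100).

Answer: 50

Derivation:
Op 1: a = malloc(12) -> a = 0; heap: [0-11 ALLOC][12-58 FREE]
Op 2: b = malloc(16) -> b = 12; heap: [0-11 ALLOC][12-27 ALLOC][28-58 FREE]
Op 3: a = realloc(a, 19) -> a = 28; heap: [0-11 FREE][12-27 ALLOC][28-46 ALLOC][47-58 FREE]
Op 4: c = malloc(14) -> c = NULL; heap: [0-11 FREE][12-27 ALLOC][28-46 ALLOC][47-58 FREE]
Free blocks: [12 12] total_free=24 largest=12 -> 100*(24-12)/24 = 1200/24 = 50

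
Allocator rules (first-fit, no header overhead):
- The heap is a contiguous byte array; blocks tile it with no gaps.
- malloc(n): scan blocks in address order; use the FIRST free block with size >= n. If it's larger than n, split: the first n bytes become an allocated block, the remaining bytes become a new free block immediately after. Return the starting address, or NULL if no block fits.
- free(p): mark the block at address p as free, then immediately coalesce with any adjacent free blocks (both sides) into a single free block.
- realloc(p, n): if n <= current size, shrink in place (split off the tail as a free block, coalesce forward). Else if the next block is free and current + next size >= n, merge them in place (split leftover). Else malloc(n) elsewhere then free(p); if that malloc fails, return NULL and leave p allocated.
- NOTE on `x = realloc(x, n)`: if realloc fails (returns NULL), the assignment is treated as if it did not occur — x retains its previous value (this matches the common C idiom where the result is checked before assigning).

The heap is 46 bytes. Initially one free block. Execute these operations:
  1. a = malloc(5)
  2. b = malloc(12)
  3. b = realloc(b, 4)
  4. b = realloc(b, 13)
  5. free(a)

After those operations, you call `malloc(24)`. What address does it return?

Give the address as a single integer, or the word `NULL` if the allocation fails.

Answer: 18

Derivation:
Op 1: a = malloc(5) -> a = 0; heap: [0-4 ALLOC][5-45 FREE]
Op 2: b = malloc(12) -> b = 5; heap: [0-4 ALLOC][5-16 ALLOC][17-45 FREE]
Op 3: b = realloc(b, 4) -> b = 5; heap: [0-4 ALLOC][5-8 ALLOC][9-45 FREE]
Op 4: b = realloc(b, 13) -> b = 5; heap: [0-4 ALLOC][5-17 ALLOC][18-45 FREE]
Op 5: free(a) -> (freed a); heap: [0-4 FREE][5-17 ALLOC][18-45 FREE]
malloc(24): first-fit scan over [0-4 FREE][5-17 ALLOC][18-45 FREE] -> 18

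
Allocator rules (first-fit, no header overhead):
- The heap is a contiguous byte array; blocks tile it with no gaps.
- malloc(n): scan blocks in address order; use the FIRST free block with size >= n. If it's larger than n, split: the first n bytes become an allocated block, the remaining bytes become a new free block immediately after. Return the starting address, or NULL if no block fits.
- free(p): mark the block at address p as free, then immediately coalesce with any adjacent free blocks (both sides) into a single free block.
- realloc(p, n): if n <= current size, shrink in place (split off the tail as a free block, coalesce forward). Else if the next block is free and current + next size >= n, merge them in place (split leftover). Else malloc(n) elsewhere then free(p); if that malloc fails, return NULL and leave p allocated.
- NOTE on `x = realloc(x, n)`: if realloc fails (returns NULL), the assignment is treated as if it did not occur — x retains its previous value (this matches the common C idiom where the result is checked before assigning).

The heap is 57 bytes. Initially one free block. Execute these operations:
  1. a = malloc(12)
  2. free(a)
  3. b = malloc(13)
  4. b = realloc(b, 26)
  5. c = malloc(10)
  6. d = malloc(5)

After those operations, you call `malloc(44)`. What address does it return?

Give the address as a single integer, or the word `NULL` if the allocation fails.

Answer: NULL

Derivation:
Op 1: a = malloc(12) -> a = 0; heap: [0-11 ALLOC][12-56 FREE]
Op 2: free(a) -> (freed a); heap: [0-56 FREE]
Op 3: b = malloc(13) -> b = 0; heap: [0-12 ALLOC][13-56 FREE]
Op 4: b = realloc(b, 26) -> b = 0; heap: [0-25 ALLOC][26-56 FREE]
Op 5: c = malloc(10) -> c = 26; heap: [0-25 ALLOC][26-35 ALLOC][36-56 FREE]
Op 6: d = malloc(5) -> d = 36; heap: [0-25 ALLOC][26-35 ALLOC][36-40 ALLOC][41-56 FREE]
malloc(44): first-fit scan over [0-25 ALLOC][26-35 ALLOC][36-40 ALLOC][41-56 FREE] -> NULL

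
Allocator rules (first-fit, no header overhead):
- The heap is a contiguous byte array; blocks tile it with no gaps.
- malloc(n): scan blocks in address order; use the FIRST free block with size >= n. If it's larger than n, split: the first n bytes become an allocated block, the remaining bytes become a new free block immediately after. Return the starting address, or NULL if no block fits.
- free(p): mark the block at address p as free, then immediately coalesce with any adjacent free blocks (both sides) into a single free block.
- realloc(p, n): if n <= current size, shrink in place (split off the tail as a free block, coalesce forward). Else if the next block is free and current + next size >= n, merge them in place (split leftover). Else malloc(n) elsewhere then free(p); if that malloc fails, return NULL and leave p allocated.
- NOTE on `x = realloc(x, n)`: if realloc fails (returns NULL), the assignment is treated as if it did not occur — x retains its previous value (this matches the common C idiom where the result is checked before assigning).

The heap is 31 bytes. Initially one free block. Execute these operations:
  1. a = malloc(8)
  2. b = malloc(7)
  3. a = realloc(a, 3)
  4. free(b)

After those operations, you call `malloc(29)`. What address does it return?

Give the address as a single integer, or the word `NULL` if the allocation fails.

Op 1: a = malloc(8) -> a = 0; heap: [0-7 ALLOC][8-30 FREE]
Op 2: b = malloc(7) -> b = 8; heap: [0-7 ALLOC][8-14 ALLOC][15-30 FREE]
Op 3: a = realloc(a, 3) -> a = 0; heap: [0-2 ALLOC][3-7 FREE][8-14 ALLOC][15-30 FREE]
Op 4: free(b) -> (freed b); heap: [0-2 ALLOC][3-30 FREE]
malloc(29): first-fit scan over [0-2 ALLOC][3-30 FREE] -> NULL

Answer: NULL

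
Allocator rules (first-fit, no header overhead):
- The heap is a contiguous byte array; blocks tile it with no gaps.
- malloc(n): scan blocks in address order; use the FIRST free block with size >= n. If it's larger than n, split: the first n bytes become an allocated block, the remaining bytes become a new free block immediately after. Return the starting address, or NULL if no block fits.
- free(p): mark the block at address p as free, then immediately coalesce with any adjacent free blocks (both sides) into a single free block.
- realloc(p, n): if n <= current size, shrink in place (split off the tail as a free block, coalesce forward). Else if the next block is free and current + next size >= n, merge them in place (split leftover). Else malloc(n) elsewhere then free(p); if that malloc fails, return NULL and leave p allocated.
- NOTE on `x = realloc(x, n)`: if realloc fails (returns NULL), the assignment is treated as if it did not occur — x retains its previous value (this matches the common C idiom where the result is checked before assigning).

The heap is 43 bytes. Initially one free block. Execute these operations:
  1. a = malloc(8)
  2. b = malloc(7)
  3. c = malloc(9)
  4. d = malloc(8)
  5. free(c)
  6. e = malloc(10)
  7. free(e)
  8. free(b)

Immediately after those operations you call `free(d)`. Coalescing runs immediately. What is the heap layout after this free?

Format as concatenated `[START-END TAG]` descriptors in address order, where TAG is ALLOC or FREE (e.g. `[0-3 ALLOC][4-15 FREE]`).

Op 1: a = malloc(8) -> a = 0; heap: [0-7 ALLOC][8-42 FREE]
Op 2: b = malloc(7) -> b = 8; heap: [0-7 ALLOC][8-14 ALLOC][15-42 FREE]
Op 3: c = malloc(9) -> c = 15; heap: [0-7 ALLOC][8-14 ALLOC][15-23 ALLOC][24-42 FREE]
Op 4: d = malloc(8) -> d = 24; heap: [0-7 ALLOC][8-14 ALLOC][15-23 ALLOC][24-31 ALLOC][32-42 FREE]
Op 5: free(c) -> (freed c); heap: [0-7 ALLOC][8-14 ALLOC][15-23 FREE][24-31 ALLOC][32-42 FREE]
Op 6: e = malloc(10) -> e = 32; heap: [0-7 ALLOC][8-14 ALLOC][15-23 FREE][24-31 ALLOC][32-41 ALLOC][42-42 FREE]
Op 7: free(e) -> (freed e); heap: [0-7 ALLOC][8-14 ALLOC][15-23 FREE][24-31 ALLOC][32-42 FREE]
Op 8: free(b) -> (freed b); heap: [0-7 ALLOC][8-23 FREE][24-31 ALLOC][32-42 FREE]
free(d): d = 24 -> block [24-31 ALLOC]; mark free, coalesce with adjacent free neighbors -> [0-7 ALLOC][8-42 FREE]

Answer: [0-7 ALLOC][8-42 FREE]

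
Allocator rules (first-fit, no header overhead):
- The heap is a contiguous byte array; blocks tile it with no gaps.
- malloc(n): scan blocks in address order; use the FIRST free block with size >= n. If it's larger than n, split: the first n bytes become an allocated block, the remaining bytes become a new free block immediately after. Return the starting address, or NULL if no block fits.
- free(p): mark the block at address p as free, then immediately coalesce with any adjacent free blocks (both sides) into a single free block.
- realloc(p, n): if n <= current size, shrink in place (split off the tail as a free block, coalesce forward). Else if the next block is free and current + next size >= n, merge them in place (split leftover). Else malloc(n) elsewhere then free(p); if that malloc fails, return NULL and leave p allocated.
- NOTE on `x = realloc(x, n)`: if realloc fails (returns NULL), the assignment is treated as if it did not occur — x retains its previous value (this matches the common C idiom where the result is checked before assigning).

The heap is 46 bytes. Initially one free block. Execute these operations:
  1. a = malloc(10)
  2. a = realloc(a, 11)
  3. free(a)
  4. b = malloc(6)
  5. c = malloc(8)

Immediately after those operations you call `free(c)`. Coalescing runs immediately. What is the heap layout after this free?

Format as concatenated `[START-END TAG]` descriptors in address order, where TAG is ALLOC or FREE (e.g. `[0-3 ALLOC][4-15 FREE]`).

Op 1: a = malloc(10) -> a = 0; heap: [0-9 ALLOC][10-45 FREE]
Op 2: a = realloc(a, 11) -> a = 0; heap: [0-10 ALLOC][11-45 FREE]
Op 3: free(a) -> (freed a); heap: [0-45 FREE]
Op 4: b = malloc(6) -> b = 0; heap: [0-5 ALLOC][6-45 FREE]
Op 5: c = malloc(8) -> c = 6; heap: [0-5 ALLOC][6-13 ALLOC][14-45 FREE]
free(c): c = 6 -> block [6-13 ALLOC]; mark free, coalesce with adjacent free neighbors -> [0-5 ALLOC][6-45 FREE]

Answer: [0-5 ALLOC][6-45 FREE]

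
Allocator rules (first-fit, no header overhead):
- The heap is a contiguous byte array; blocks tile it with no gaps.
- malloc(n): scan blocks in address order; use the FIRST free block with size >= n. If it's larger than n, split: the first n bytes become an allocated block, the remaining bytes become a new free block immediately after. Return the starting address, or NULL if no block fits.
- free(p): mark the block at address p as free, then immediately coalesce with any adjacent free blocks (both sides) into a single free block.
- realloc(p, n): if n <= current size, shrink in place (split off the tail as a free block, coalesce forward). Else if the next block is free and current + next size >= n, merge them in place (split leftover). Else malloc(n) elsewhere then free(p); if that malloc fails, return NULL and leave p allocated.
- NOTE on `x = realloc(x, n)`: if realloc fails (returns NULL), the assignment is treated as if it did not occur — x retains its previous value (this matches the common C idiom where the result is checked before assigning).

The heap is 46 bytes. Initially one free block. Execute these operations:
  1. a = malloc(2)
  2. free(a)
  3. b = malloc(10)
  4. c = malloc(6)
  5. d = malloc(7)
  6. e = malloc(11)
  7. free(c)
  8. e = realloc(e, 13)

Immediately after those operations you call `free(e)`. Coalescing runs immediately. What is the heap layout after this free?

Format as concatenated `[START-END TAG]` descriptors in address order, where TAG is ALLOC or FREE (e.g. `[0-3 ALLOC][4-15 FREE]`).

Answer: [0-9 ALLOC][10-15 FREE][16-22 ALLOC][23-45 FREE]

Derivation:
Op 1: a = malloc(2) -> a = 0; heap: [0-1 ALLOC][2-45 FREE]
Op 2: free(a) -> (freed a); heap: [0-45 FREE]
Op 3: b = malloc(10) -> b = 0; heap: [0-9 ALLOC][10-45 FREE]
Op 4: c = malloc(6) -> c = 10; heap: [0-9 ALLOC][10-15 ALLOC][16-45 FREE]
Op 5: d = malloc(7) -> d = 16; heap: [0-9 ALLOC][10-15 ALLOC][16-22 ALLOC][23-45 FREE]
Op 6: e = malloc(11) -> e = 23; heap: [0-9 ALLOC][10-15 ALLOC][16-22 ALLOC][23-33 ALLOC][34-45 FREE]
Op 7: free(c) -> (freed c); heap: [0-9 ALLOC][10-15 FREE][16-22 ALLOC][23-33 ALLOC][34-45 FREE]
Op 8: e = realloc(e, 13) -> e = 23; heap: [0-9 ALLOC][10-15 FREE][16-22 ALLOC][23-35 ALLOC][36-45 FREE]
free(e): e = 23 -> block [23-35 ALLOC]; mark free, coalesce with adjacent free neighbors -> [0-9 ALLOC][10-15 FREE][16-22 ALLOC][23-45 FREE]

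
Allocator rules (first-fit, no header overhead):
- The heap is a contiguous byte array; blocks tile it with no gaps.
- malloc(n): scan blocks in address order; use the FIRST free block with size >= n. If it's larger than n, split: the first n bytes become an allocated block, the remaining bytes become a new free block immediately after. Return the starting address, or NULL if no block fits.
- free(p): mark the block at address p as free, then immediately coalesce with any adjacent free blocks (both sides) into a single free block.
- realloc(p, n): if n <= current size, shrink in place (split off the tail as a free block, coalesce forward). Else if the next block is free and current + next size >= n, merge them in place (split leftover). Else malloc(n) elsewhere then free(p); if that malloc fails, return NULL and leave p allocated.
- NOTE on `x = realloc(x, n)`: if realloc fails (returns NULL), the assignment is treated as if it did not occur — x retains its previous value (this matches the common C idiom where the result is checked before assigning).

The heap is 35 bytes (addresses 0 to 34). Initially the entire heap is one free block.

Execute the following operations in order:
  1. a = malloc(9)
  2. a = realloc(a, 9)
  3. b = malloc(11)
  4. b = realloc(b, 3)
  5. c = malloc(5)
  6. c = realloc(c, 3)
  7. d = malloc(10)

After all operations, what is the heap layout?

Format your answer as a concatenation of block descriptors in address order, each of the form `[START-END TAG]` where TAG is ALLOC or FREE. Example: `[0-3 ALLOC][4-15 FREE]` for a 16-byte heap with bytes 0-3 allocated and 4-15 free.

Op 1: a = malloc(9) -> a = 0; heap: [0-8 ALLOC][9-34 FREE]
Op 2: a = realloc(a, 9) -> a = 0; heap: [0-8 ALLOC][9-34 FREE]
Op 3: b = malloc(11) -> b = 9; heap: [0-8 ALLOC][9-19 ALLOC][20-34 FREE]
Op 4: b = realloc(b, 3) -> b = 9; heap: [0-8 ALLOC][9-11 ALLOC][12-34 FREE]
Op 5: c = malloc(5) -> c = 12; heap: [0-8 ALLOC][9-11 ALLOC][12-16 ALLOC][17-34 FREE]
Op 6: c = realloc(c, 3) -> c = 12; heap: [0-8 ALLOC][9-11 ALLOC][12-14 ALLOC][15-34 FREE]
Op 7: d = malloc(10) -> d = 15; heap: [0-8 ALLOC][9-11 ALLOC][12-14 ALLOC][15-24 ALLOC][25-34 FREE]

Answer: [0-8 ALLOC][9-11 ALLOC][12-14 ALLOC][15-24 ALLOC][25-34 FREE]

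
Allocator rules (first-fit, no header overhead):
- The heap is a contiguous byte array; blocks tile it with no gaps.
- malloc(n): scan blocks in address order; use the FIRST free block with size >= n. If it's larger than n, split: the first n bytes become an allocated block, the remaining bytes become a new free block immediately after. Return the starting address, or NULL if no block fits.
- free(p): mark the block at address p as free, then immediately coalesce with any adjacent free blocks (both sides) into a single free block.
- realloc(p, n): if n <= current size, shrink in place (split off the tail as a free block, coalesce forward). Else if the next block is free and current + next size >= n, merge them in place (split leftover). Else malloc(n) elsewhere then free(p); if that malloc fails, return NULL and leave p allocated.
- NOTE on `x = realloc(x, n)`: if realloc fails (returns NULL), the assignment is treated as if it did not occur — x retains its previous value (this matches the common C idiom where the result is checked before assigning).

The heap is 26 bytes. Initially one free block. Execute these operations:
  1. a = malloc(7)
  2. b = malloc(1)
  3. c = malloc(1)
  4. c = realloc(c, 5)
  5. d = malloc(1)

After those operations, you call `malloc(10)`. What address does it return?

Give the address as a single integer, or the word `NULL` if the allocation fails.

Answer: 14

Derivation:
Op 1: a = malloc(7) -> a = 0; heap: [0-6 ALLOC][7-25 FREE]
Op 2: b = malloc(1) -> b = 7; heap: [0-6 ALLOC][7-7 ALLOC][8-25 FREE]
Op 3: c = malloc(1) -> c = 8; heap: [0-6 ALLOC][7-7 ALLOC][8-8 ALLOC][9-25 FREE]
Op 4: c = realloc(c, 5) -> c = 8; heap: [0-6 ALLOC][7-7 ALLOC][8-12 ALLOC][13-25 FREE]
Op 5: d = malloc(1) -> d = 13; heap: [0-6 ALLOC][7-7 ALLOC][8-12 ALLOC][13-13 ALLOC][14-25 FREE]
malloc(10): first-fit scan over [0-6 ALLOC][7-7 ALLOC][8-12 ALLOC][13-13 ALLOC][14-25 FREE] -> 14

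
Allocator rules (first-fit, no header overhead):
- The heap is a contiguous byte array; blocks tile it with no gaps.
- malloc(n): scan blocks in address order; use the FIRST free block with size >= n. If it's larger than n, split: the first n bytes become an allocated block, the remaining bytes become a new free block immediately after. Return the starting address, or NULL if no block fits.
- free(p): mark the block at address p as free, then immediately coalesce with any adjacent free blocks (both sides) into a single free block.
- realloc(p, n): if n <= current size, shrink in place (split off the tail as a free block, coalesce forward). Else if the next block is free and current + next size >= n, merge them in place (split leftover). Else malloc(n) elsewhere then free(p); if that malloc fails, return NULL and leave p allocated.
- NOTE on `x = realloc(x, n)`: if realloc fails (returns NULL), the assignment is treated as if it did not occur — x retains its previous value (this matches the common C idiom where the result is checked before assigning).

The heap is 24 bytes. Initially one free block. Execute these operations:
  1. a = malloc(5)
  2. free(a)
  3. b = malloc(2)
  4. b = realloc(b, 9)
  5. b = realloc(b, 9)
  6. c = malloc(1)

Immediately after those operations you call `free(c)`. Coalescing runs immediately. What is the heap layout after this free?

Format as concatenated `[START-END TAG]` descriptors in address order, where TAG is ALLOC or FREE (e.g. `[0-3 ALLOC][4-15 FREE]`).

Answer: [0-8 ALLOC][9-23 FREE]

Derivation:
Op 1: a = malloc(5) -> a = 0; heap: [0-4 ALLOC][5-23 FREE]
Op 2: free(a) -> (freed a); heap: [0-23 FREE]
Op 3: b = malloc(2) -> b = 0; heap: [0-1 ALLOC][2-23 FREE]
Op 4: b = realloc(b, 9) -> b = 0; heap: [0-8 ALLOC][9-23 FREE]
Op 5: b = realloc(b, 9) -> b = 0; heap: [0-8 ALLOC][9-23 FREE]
Op 6: c = malloc(1) -> c = 9; heap: [0-8 ALLOC][9-9 ALLOC][10-23 FREE]
free(c): c = 9 -> block [9-9 ALLOC]; mark free, coalesce with adjacent free neighbors -> [0-8 ALLOC][9-23 FREE]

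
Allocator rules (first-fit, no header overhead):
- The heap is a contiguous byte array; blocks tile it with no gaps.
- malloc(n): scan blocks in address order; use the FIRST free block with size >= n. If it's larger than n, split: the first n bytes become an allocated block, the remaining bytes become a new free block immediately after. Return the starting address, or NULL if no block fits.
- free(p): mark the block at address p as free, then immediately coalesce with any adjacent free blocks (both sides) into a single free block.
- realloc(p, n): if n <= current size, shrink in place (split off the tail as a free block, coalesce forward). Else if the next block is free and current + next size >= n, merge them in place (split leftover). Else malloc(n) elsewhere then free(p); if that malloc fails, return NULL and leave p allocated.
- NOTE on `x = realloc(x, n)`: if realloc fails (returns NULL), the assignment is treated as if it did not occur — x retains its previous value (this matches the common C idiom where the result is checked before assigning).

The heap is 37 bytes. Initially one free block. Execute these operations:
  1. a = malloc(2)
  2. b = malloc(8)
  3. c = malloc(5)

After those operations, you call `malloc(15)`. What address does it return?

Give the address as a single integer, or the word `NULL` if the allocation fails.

Answer: 15

Derivation:
Op 1: a = malloc(2) -> a = 0; heap: [0-1 ALLOC][2-36 FREE]
Op 2: b = malloc(8) -> b = 2; heap: [0-1 ALLOC][2-9 ALLOC][10-36 FREE]
Op 3: c = malloc(5) -> c = 10; heap: [0-1 ALLOC][2-9 ALLOC][10-14 ALLOC][15-36 FREE]
malloc(15): first-fit scan over [0-1 ALLOC][2-9 ALLOC][10-14 ALLOC][15-36 FREE] -> 15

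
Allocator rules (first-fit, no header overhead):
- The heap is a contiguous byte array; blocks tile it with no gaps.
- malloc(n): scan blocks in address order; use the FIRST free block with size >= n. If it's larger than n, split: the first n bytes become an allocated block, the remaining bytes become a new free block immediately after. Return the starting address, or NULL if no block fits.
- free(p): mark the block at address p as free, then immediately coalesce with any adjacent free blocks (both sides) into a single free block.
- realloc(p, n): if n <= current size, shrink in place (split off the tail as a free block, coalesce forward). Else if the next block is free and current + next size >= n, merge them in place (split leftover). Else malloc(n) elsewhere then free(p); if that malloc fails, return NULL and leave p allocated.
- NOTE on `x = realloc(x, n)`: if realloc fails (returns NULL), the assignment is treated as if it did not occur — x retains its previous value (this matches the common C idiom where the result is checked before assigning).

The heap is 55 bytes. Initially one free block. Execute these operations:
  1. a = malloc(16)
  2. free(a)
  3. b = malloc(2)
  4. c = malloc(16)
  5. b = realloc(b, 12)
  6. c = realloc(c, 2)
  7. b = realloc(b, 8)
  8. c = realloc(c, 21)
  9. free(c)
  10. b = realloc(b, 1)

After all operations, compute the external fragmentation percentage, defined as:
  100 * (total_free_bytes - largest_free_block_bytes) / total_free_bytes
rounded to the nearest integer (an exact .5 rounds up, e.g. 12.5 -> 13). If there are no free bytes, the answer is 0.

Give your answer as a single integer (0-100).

Op 1: a = malloc(16) -> a = 0; heap: [0-15 ALLOC][16-54 FREE]
Op 2: free(a) -> (freed a); heap: [0-54 FREE]
Op 3: b = malloc(2) -> b = 0; heap: [0-1 ALLOC][2-54 FREE]
Op 4: c = malloc(16) -> c = 2; heap: [0-1 ALLOC][2-17 ALLOC][18-54 FREE]
Op 5: b = realloc(b, 12) -> b = 18; heap: [0-1 FREE][2-17 ALLOC][18-29 ALLOC][30-54 FREE]
Op 6: c = realloc(c, 2) -> c = 2; heap: [0-1 FREE][2-3 ALLOC][4-17 FREE][18-29 ALLOC][30-54 FREE]
Op 7: b = realloc(b, 8) -> b = 18; heap: [0-1 FREE][2-3 ALLOC][4-17 FREE][18-25 ALLOC][26-54 FREE]
Op 8: c = realloc(c, 21) -> c = 26; heap: [0-17 FREE][18-25 ALLOC][26-46 ALLOC][47-54 FREE]
Op 9: free(c) -> (freed c); heap: [0-17 FREE][18-25 ALLOC][26-54 FREE]
Op 10: b = realloc(b, 1) -> b = 18; heap: [0-17 FREE][18-18 ALLOC][19-54 FREE]
Free blocks: [18 36] total_free=54 largest=36 -> 100*(54-36)/54 = 1800/54 ≈ 33.333 -> rounds to 33

Answer: 33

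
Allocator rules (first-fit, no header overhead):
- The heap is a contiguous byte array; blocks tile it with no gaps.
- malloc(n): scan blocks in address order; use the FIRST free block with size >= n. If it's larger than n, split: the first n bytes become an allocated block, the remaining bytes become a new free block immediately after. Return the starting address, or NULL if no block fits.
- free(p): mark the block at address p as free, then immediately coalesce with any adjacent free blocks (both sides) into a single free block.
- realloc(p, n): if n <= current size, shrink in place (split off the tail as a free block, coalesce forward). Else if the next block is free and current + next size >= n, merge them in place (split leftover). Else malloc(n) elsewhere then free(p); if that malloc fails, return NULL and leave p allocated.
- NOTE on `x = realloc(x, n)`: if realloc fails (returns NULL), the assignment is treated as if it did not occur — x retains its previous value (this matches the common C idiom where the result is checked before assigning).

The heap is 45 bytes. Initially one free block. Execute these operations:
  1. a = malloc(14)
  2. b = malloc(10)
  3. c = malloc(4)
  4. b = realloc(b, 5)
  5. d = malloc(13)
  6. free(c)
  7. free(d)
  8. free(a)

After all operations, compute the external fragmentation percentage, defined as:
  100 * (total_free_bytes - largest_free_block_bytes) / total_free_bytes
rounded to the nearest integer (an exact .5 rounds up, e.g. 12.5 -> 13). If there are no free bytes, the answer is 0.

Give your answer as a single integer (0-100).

Answer: 35

Derivation:
Op 1: a = malloc(14) -> a = 0; heap: [0-13 ALLOC][14-44 FREE]
Op 2: b = malloc(10) -> b = 14; heap: [0-13 ALLOC][14-23 ALLOC][24-44 FREE]
Op 3: c = malloc(4) -> c = 24; heap: [0-13 ALLOC][14-23 ALLOC][24-27 ALLOC][28-44 FREE]
Op 4: b = realloc(b, 5) -> b = 14; heap: [0-13 ALLOC][14-18 ALLOC][19-23 FREE][24-27 ALLOC][28-44 FREE]
Op 5: d = malloc(13) -> d = 28; heap: [0-13 ALLOC][14-18 ALLOC][19-23 FREE][24-27 ALLOC][28-40 ALLOC][41-44 FREE]
Op 6: free(c) -> (freed c); heap: [0-13 ALLOC][14-18 ALLOC][19-27 FREE][28-40 ALLOC][41-44 FREE]
Op 7: free(d) -> (freed d); heap: [0-13 ALLOC][14-18 ALLOC][19-44 FREE]
Op 8: free(a) -> (freed a); heap: [0-13 FREE][14-18 ALLOC][19-44 FREE]
Free blocks: [14 26] total_free=40 largest=26 -> 100*(40-26)/40 = 1400/40 = 35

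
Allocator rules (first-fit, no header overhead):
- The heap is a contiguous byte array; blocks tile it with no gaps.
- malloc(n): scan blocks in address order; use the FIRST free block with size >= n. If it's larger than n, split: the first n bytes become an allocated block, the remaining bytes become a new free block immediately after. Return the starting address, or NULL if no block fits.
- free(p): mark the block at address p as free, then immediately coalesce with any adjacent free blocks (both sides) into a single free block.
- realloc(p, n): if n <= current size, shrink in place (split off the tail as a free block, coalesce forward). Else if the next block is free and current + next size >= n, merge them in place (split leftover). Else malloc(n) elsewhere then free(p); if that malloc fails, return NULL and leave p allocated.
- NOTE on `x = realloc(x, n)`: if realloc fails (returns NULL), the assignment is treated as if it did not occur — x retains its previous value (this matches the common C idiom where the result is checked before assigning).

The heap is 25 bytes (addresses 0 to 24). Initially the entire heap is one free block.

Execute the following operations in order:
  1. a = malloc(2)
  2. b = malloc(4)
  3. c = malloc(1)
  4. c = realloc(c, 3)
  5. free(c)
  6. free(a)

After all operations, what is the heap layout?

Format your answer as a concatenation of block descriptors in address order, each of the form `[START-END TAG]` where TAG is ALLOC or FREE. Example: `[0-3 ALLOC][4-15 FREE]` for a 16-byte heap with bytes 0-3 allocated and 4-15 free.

Answer: [0-1 FREE][2-5 ALLOC][6-24 FREE]

Derivation:
Op 1: a = malloc(2) -> a = 0; heap: [0-1 ALLOC][2-24 FREE]
Op 2: b = malloc(4) -> b = 2; heap: [0-1 ALLOC][2-5 ALLOC][6-24 FREE]
Op 3: c = malloc(1) -> c = 6; heap: [0-1 ALLOC][2-5 ALLOC][6-6 ALLOC][7-24 FREE]
Op 4: c = realloc(c, 3) -> c = 6; heap: [0-1 ALLOC][2-5 ALLOC][6-8 ALLOC][9-24 FREE]
Op 5: free(c) -> (freed c); heap: [0-1 ALLOC][2-5 ALLOC][6-24 FREE]
Op 6: free(a) -> (freed a); heap: [0-1 FREE][2-5 ALLOC][6-24 FREE]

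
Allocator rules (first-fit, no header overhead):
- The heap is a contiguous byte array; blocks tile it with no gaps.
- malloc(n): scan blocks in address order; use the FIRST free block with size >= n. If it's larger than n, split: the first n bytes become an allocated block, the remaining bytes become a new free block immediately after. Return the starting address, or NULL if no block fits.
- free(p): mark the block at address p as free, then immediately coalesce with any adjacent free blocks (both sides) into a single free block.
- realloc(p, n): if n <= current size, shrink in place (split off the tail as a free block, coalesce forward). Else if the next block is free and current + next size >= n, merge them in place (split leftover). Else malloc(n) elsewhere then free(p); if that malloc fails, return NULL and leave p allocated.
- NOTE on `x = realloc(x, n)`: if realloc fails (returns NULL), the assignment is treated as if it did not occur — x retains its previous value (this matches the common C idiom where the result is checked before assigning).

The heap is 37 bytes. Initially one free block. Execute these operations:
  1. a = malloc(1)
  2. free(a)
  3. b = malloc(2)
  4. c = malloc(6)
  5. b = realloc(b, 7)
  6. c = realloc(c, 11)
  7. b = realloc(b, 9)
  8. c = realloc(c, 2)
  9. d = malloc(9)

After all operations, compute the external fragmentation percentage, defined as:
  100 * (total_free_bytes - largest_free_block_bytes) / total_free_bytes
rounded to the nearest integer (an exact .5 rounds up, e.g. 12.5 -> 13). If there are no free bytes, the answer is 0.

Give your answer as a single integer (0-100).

Answer: 47

Derivation:
Op 1: a = malloc(1) -> a = 0; heap: [0-0 ALLOC][1-36 FREE]
Op 2: free(a) -> (freed a); heap: [0-36 FREE]
Op 3: b = malloc(2) -> b = 0; heap: [0-1 ALLOC][2-36 FREE]
Op 4: c = malloc(6) -> c = 2; heap: [0-1 ALLOC][2-7 ALLOC][8-36 FREE]
Op 5: b = realloc(b, 7) -> b = 8; heap: [0-1 FREE][2-7 ALLOC][8-14 ALLOC][15-36 FREE]
Op 6: c = realloc(c, 11) -> c = 15; heap: [0-7 FREE][8-14 ALLOC][15-25 ALLOC][26-36 FREE]
Op 7: b = realloc(b, 9) -> b = 26; heap: [0-14 FREE][15-25 ALLOC][26-34 ALLOC][35-36 FREE]
Op 8: c = realloc(c, 2) -> c = 15; heap: [0-14 FREE][15-16 ALLOC][17-25 FREE][26-34 ALLOC][35-36 FREE]
Op 9: d = malloc(9) -> d = 0; heap: [0-8 ALLOC][9-14 FREE][15-16 ALLOC][17-25 FREE][26-34 ALLOC][35-36 FREE]
Free blocks: [6 9 2] total_free=17 largest=9 -> 100*(17-9)/17 = 800/17 ≈ 47.059 -> rounds to 47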